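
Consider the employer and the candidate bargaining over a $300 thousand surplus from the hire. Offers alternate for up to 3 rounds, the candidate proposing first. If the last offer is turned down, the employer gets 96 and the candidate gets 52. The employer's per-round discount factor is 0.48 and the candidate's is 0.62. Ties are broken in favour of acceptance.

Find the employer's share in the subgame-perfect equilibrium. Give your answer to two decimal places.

83.29

Round 3 (the candidate proposes): the employer gets 96 if talks fail, so the candidate offers 96 and keeps 204.
Round 2 (the employer proposes): the candidate can get 204 next round, worth 0.62 × 204 = 126.48 now, so the employer offers 126.48, keeping 173.52.
Round 1 (the candidate proposes): the employer can get 173.52 next round, worth 0.48 × 173.52 = 83.2896 now, so the candidate offers 83.2896, keeping 216.7104.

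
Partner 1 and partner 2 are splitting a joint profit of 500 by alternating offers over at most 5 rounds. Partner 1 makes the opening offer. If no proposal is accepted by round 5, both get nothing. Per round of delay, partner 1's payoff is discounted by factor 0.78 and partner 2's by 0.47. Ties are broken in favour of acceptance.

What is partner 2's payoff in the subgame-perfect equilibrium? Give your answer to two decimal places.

Round 5 (partner 1 proposes): rejection yields 0 for partner 2; partner 1 offers 0 and keeps 500.
Round 4 (partner 2 proposes): partner 1 can get 500 next round, worth 0.78 × 500 = 390 now; partner 2 offers that and keeps 110.
Round 3 (partner 1 proposes): partner 2 can get 110 next round, worth 0.47 × 110 = 51.7 now. Partner 1 offers 51.7 and keeps 500 − 51.7 = 448.3.
Round 2 (partner 2 proposes): partner 1 can get 448.3 next round, worth 0.78 × 448.3 = 349.674 now; partner 2 offers that and keeps 150.326.
Round 1 (partner 1 proposes): partner 2 can get 150.326 next round, worth 0.47 × 150.326 = 70.65322 now; partner 1 offers that and keeps 429.34678.

70.65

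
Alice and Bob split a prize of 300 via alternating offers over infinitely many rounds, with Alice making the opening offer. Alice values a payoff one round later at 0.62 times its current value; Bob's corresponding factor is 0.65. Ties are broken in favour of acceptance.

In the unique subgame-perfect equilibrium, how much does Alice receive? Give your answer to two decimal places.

When Alice proposes, Bob accepts any offer worth at least 0.65 times what Bob would get by proposing next round; and vice versa.
This gives x = 300 − 0.65y and y = 300 − 0.62x, where x and y are each side's share when it proposes.
Hence (1 − 0.65·0.62)x = 300(1 − 0.65), i.e. 0.597·x = 105.
x ≈ 175.8794; Bob's share is 300 − x ≈ 124.1206.

175.88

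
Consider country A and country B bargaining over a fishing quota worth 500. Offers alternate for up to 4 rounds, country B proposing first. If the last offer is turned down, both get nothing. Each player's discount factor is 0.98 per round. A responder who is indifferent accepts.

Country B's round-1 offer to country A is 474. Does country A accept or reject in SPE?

Work out country A's continuation value if the offer is rejected.
Round 4 (country A proposes): rejection yields 0 for country B; country A offers 0 and keeps 500.
Round 3 (country B proposes): country A can get 500 next round, worth 0.98 × 500 = 490 now. Country B offers 490 and keeps 500 − 490 = 10.
Round 2 (country A proposes): country B can get 10 next round, worth 0.98 × 10 = 9.8 now; country A offers that and keeps 490.2.
So by rejecting in round 1, country A gets 490.2 next round, worth 0.98 × 490.2 = 480.396 now.
Offer 474 < 480.396, so country A rejects.

Reject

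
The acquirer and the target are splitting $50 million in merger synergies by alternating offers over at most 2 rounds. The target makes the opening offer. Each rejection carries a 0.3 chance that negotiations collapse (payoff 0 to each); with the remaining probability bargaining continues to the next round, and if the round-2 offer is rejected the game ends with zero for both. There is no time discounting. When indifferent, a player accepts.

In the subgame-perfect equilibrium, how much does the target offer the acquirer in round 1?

Round 2 (the acquirer proposes): rejection yields 0 for the target; the acquirer offers 0 and keeps 50.
Round 1 (the target proposes): rejecting gives the acquirer an expected 0.7 × 50 = 35, so the target offers 35, keeping 15.

35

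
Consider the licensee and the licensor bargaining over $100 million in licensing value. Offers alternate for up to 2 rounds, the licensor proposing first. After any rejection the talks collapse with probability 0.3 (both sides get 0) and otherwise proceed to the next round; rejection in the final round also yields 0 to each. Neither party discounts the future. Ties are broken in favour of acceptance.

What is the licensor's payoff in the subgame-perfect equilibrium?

30

Round 2 (the licensee proposes): rejection yields 0 for the licensor; the licensee offers 0 and keeps 100.
Round 1 (the licensor proposes): rejecting gives the licensee an expected 0.7 × 100 = 70. The licensor offers 70 and keeps 100 − 70 = 30.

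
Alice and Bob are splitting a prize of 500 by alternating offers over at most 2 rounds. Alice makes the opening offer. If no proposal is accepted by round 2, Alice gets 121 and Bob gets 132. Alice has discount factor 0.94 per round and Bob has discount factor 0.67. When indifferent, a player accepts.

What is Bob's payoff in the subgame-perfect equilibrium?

Round 2 (Bob proposes): Alice gets 121 if talks fail, so Bob offers 121 and keeps 379.
Round 1 (Alice proposes): Bob can get 379 next round, worth 0.67 × 379 = 253.93 now. Alice offers 253.93 and keeps 500 − 253.93 = 246.07.

253.93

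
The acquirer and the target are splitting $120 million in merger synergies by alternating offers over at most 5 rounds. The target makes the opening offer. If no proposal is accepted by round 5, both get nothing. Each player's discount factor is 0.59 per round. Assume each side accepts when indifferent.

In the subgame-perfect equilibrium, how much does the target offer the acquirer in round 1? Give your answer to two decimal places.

Round 5 (the target proposes): the acquirer will accept anything ≥ 0, so the target offers 0 and keeps 120.
Round 4 (the acquirer proposes): the target can get 120 next round, worth 0.59 × 120 = 70.8 now; the acquirer offers that and keeps 49.2.
Round 3 (the target proposes): the acquirer can get 49.2 next round, worth 0.59 × 49.2 = 29.028 now; the target offers that and keeps 90.972.
Round 2 (the acquirer proposes): the target can get 90.972 next round, worth 0.59 × 90.972 = 53.67348 now. The acquirer offers 53.67348 and keeps 120 − 53.67348 = 66.32652.
Round 1 (the target proposes): the acquirer can get 66.32652 next round, worth 0.59 × 66.32652 = 39.1326468 now, so the target offers 39.1326468, keeping 80.8673532.

39.13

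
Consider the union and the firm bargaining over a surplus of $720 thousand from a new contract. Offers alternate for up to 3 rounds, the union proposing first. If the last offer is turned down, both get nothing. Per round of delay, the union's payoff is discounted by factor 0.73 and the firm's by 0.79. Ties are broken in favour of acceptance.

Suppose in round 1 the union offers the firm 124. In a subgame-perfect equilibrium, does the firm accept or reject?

Reject

Round 3 (the union proposes): rejection yields 0 for the firm; the union offers 0 and keeps 720.
Round 2 (the firm proposes): the union can get 720 next round, worth 0.73 × 720 = 525.6 now. The firm offers 525.6 and keeps 720 − 525.6 = 194.4.
So by rejecting in round 1, the firm gets 194.4 next round, worth 0.79 × 194.4 = 153.576 now.
Offer 124 < 153.576, so the firm rejects.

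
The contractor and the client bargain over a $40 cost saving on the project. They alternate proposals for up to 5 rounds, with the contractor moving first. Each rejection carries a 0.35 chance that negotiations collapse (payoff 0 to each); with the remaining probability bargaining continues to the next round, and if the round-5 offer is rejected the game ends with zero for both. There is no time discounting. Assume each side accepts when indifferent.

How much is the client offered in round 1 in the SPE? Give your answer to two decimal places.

12.94

Round 5 (the contractor proposes): rejection yields 0 for the client; the contractor offers 0 and keeps 40.
Round 4 (the client proposes): rejecting gives the contractor an expected 0.65 × 40 = 26. The client offers 26 and keeps 40 − 26 = 14.
Round 3 (the contractor proposes): rejecting gives the client an expected 0.65 × 14 = 9.1; the contractor offers that and keeps 30.9.
Round 2 (the client proposes): rejecting gives the contractor an expected 0.65 × 30.9 = 20.085; the client offers that and keeps 19.915.
Round 1 (the contractor proposes): rejecting gives the client an expected 0.65 × 19.915 = 12.94475, so the contractor offers 12.94475, keeping 27.05525.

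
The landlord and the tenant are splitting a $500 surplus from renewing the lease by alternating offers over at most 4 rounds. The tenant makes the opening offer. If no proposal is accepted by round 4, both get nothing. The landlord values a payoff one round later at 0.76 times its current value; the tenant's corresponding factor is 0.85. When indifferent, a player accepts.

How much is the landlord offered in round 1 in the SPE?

302.48

Round 4 (the landlord proposes): rejection yields 0 for the tenant; the landlord offers 0 and keeps 500.
Round 3 (the tenant proposes): the landlord can get 500 next round, worth 0.76 × 500 = 380 now, so the tenant offers 380, keeping 120.
Round 2 (the landlord proposes): the tenant can get 120 next round, worth 0.85 × 120 = 102 now, so the landlord offers 102, keeping 398.
Round 1 (the tenant proposes): the landlord can get 398 next round, worth 0.76 × 398 = 302.48 now, so the tenant offers 302.48, keeping 197.52.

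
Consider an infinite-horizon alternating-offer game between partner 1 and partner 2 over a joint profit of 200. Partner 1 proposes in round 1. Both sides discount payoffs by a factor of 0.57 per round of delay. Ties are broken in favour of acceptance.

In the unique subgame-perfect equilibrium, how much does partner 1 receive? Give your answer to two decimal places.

Let x be partner 1's share when partner 1 proposes and y be partner 2's share when partner 2 proposes.
Partner 2 accepts iff offered ≥ 0.57·y, so x = 200 − 0.57y. Symmetrically y = 200 − 0.57x.
Substituting: x = 200 − 0.57(200 − 0.57x), giving x(1 − 0.57·0.57) = 200(1 − 0.57).
So x = 200 × 0.43 / 0.6751 ≈ 127.3885, and partner 2 receives 200 − x ≈ 72.6115.

127.39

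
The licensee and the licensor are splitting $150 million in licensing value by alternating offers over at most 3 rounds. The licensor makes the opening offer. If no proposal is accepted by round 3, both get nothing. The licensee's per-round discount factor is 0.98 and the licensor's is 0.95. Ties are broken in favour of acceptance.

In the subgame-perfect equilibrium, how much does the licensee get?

Round 3 (the licensor proposes): rejection yields 0 for the licensee; the licensor offers 0 and keeps 150.
Round 2 (the licensee proposes): the licensor can get 150 next round, worth 0.95 × 150 = 142.5 now. The licensee offers 142.5 and keeps 150 − 142.5 = 7.5.
Round 1 (the licensor proposes): the licensee can get 7.5 next round, worth 0.98 × 7.5 = 7.35 now; the licensor offers that and keeps 142.65.

7.35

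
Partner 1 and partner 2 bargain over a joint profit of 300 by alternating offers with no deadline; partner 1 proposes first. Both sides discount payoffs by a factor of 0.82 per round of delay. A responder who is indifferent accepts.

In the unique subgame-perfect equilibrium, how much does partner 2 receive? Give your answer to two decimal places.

135.16

In a stationary SPE each proposer offers the other exactly their discounted continuation value.
If partner 1 keeps x when proposing and partner 2 keeps y when proposing, then x = 300 − 0.82y and y = 300 − 0.82x.
Solving: x = 300(1 − 0.82) / (1 − 0.82·0.82) = 54 / 0.3276 ≈ 164.8352.
Partner 2 gets 300 − 164.8352 ≈ 135.1648.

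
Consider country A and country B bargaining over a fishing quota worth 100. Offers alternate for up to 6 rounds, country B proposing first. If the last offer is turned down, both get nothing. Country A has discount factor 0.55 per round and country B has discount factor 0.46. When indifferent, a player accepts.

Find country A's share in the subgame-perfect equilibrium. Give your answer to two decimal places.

Round 6 (country A proposes): rejection yields 0 for country B; country A offers 0 and keeps 100.
Round 5 (country B proposes): country A can get 100 next round, worth 0.55 × 100 = 55 now, so country B offers 55, keeping 45.
Round 4 (country A proposes): country B can get 45 next round, worth 0.46 × 45 = 20.7 now. Country A offers 20.7 and keeps 100 − 20.7 = 79.3.
Round 3 (country B proposes): country A can get 79.3 next round, worth 0.55 × 79.3 = 43.615 now; country B offers that and keeps 56.385.
Round 2 (country A proposes): country B can get 56.385 next round, worth 0.46 × 56.385 = 25.9371 now. Country A offers 25.9371 and keeps 100 − 25.9371 = 74.0629.
Round 1 (country B proposes): country A can get 74.0629 next round, worth 0.55 × 74.0629 = 40.734595 now; country B offers that and keeps 59.265405.

40.73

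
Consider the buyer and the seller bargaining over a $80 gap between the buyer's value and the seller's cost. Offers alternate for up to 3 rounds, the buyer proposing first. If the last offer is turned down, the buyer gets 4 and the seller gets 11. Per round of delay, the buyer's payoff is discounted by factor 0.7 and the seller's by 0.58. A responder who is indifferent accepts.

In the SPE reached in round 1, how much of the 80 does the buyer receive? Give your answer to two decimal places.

Solve by backward induction from round 3.
Round 3 (the buyer proposes): the seller gets 11 if talks fail, so the buyer offers 11 and keeps 69.
Round 2 (the seller proposes): the buyer can get 69 next round, worth 0.7 × 69 = 48.3 now; the seller offers that and keeps 31.7.
Round 1 (the buyer proposes): the seller can get 31.7 next round, worth 0.58 × 31.7 = 18.386 now; the buyer offers that and keeps 61.614.

61.61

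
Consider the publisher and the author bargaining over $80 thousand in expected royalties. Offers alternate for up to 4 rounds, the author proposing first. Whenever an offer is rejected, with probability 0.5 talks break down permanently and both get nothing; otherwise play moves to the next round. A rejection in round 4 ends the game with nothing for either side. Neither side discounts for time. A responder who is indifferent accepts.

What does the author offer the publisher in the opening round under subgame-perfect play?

Round 4 (the publisher proposes): rejection yields 0 for the author; the publisher offers 0 and keeps 80.
Round 3 (the author proposes): rejecting gives the publisher an expected 0.5 × 80 = 40. The author offers 40 and keeps 80 − 40 = 40.
Round 2 (the publisher proposes): rejecting gives the author an expected 0.5 × 40 = 20, so the publisher offers 20, keeping 60.
Round 1 (the author proposes): rejecting gives the publisher an expected 0.5 × 60 = 30; the author offers that and keeps 50.

30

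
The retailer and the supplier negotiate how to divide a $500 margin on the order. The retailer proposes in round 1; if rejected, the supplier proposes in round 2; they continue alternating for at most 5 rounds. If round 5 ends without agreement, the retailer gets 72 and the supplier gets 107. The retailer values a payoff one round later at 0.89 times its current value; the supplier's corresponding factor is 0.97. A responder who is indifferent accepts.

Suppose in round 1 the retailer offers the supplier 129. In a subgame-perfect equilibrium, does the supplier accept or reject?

Reject

Round 5 (the retailer proposes): the supplier gets 107 if talks fail, so the retailer offers 107 and keeps 393.
Round 4 (the supplier proposes): the retailer can get 393 next round, worth 0.89 × 393 = 349.77 now; the supplier offers that and keeps 150.23.
Round 3 (the retailer proposes): the supplier can get 150.23 next round, worth 0.97 × 150.23 = 145.7231 now, so the retailer offers 145.7231, keeping 354.2769.
Round 2 (the supplier proposes): the retailer can get 354.2769 next round, worth 0.89 × 354.2769 = 315.306441 now, so the supplier offers 315.306441, keeping 184.693559.
So by rejecting in round 1, the supplier gets 184.693559 next round, worth 0.97 × 184.693559 = 179.15275223 now.
Offer 129 < 179.15275223, so the supplier rejects.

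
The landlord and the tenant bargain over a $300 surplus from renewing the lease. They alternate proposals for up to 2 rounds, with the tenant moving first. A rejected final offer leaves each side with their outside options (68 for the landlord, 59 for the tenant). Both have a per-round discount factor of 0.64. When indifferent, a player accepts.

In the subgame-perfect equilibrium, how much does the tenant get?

Round 2 (the landlord proposes): the tenant gets 59 if talks fail, so the landlord offers 59 and keeps 241.
Round 1 (the tenant proposes): the landlord can get 241 next round, worth 0.64 × 241 = 154.24 now. The tenant offers 154.24 and keeps 300 − 154.24 = 145.76.

145.76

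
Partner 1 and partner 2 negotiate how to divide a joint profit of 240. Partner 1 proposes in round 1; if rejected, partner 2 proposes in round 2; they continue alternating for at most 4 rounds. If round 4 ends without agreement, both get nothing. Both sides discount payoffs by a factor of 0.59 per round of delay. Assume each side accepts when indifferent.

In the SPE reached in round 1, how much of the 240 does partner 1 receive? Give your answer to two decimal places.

Round 4 (partner 2 proposes): partner 1 will accept anything ≥ 0, so partner 2 offers 0 and keeps 240.
Round 3 (partner 1 proposes): partner 2 can get 240 next round, worth 0.59 × 240 = 141.6 now, so partner 1 offers 141.6, keeping 98.4.
Round 2 (partner 2 proposes): partner 1 can get 98.4 next round, worth 0.59 × 98.4 = 58.056 now; partner 2 offers that and keeps 181.944.
Round 1 (partner 1 proposes): partner 2 can get 181.944 next round, worth 0.59 × 181.944 = 107.34696 now. Partner 1 offers 107.34696 and keeps 240 − 107.34696 = 132.65304.

132.65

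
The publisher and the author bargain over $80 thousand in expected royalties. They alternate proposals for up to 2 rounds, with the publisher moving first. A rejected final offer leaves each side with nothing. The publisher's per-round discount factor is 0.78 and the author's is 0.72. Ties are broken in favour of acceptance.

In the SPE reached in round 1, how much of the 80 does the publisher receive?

Round 2 (the author proposes): the publisher will accept anything ≥ 0, so the author offers 0 and keeps 80.
Round 1 (the publisher proposes): the author can get 80 next round, worth 0.72 × 80 = 57.6 now; the publisher offers that and keeps 22.4.

22.4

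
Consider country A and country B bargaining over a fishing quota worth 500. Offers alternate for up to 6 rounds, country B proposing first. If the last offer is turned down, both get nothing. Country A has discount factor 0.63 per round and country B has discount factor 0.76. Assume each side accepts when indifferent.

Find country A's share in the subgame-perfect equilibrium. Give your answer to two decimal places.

By backward induction:
Round 6 (country A proposes): rejection yields 0 for country B; country A offers 0 and keeps 500.
Round 5 (country B proposes): country A can get 500 next round, worth 0.63 × 500 = 315 now; country B offers that and keeps 185.
Round 4 (country A proposes): country B can get 185 next round, worth 0.76 × 185 = 140.6 now, so country A offers 140.6, keeping 359.4.
Round 3 (country B proposes): country A can get 359.4 next round, worth 0.63 × 359.4 = 226.422 now, so country B offers 226.422, keeping 273.578.
Round 2 (country A proposes): country B can get 273.578 next round, worth 0.76 × 273.578 = 207.91928 now; country A offers that and keeps 292.08072.
Round 1 (country B proposes): country A can get 292.08072 next round, worth 0.63 × 292.08072 = 184.0108536 now. Country B offers 184.0108536 and keeps 500 − 184.0108536 = 315.9891464.

184.01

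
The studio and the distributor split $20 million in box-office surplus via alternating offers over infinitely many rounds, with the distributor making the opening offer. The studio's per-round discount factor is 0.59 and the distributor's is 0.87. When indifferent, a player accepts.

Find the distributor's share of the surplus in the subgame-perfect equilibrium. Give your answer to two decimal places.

16.85

Let x be the distributor's share when the distributor proposes and y be the studio's share when the studio proposes.
The studio accepts iff offered ≥ 0.59·y, so x = 20 − 0.59y. Symmetrically y = 20 − 0.87x.
Substituting: x = 20 − 0.59(20 − 0.87x), giving x(1 − 0.87·0.59) = 20(1 − 0.59).
So x = 20 × 0.41 / 0.4867 ≈ 16.8482, and the studio receives 20 − x ≈ 3.1518.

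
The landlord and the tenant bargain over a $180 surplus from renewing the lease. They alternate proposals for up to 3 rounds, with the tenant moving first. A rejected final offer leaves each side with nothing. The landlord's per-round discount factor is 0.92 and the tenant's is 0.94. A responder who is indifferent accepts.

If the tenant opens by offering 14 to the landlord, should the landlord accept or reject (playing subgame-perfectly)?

Round 3 (the tenant proposes): rejection yields 0 for the landlord; the tenant offers 0 and keeps 180.
Round 2 (the landlord proposes): the tenant can get 180 next round, worth 0.94 × 180 = 169.2 now, so the landlord offers 169.2, keeping 10.8.
So by rejecting in round 1, the landlord gets 10.8 next round, worth 0.92 × 10.8 = 9.936 now.
Offer 14 ≥ 9.936, so the landlord accepts.

Accept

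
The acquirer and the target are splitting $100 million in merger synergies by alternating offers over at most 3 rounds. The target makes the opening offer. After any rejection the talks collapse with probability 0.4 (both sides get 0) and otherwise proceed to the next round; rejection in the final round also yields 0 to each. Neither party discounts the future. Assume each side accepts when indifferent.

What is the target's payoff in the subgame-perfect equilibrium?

Round 3 (the target proposes): the acquirer will accept anything ≥ 0, so the target offers 0 and keeps 100.
Round 2 (the acquirer proposes): rejecting gives the target an expected 0.6 × 100 = 60, so the acquirer offers 60, keeping 40.
Round 1 (the target proposes): rejecting gives the acquirer an expected 0.6 × 40 = 24; the target offers that and keeps 76.

76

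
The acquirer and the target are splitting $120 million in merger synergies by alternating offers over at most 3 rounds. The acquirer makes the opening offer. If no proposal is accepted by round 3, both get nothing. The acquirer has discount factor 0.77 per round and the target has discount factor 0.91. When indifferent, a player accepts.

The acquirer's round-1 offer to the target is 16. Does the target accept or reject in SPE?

Round 3 (the acquirer proposes): the target will accept anything ≥ 0, so the acquirer offers 0 and keeps 120.
Round 2 (the target proposes): the acquirer can get 120 next round, worth 0.77 × 120 = 92.4 now; the target offers that and keeps 27.6.
So by rejecting in round 1, the target gets 27.6 next round, worth 0.91 × 27.6 = 25.116 now.
Offer 16 < 25.116, so the target rejects.

Reject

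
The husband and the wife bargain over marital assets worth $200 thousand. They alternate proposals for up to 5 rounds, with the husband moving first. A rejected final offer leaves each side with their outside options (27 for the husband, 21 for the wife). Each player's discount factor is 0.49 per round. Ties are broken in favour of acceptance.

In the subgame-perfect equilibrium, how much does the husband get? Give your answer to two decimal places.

Work backward from the last round.
Round 5 (the husband proposes): the wife gets 21 if talks fail, so the husband offers 21 and keeps 179.
Round 4 (the wife proposes): the husband can get 179 next round, worth 0.49 × 179 = 87.71 now. The wife offers 87.71 and keeps 200 − 87.71 = 112.29.
Round 3 (the husband proposes): the wife can get 112.29 next round, worth 0.49 × 112.29 = 55.0221 now, so the husband offers 55.0221, keeping 144.9779.
Round 2 (the wife proposes): the husband can get 144.9779 next round, worth 0.49 × 144.9779 = 71.039171 now; the wife offers that and keeps 128.960829.
Round 1 (the husband proposes): the wife can get 128.960829 next round, worth 0.49 × 128.960829 = 63.19080621 now; the husband offers that and keeps 136.80919379.

136.81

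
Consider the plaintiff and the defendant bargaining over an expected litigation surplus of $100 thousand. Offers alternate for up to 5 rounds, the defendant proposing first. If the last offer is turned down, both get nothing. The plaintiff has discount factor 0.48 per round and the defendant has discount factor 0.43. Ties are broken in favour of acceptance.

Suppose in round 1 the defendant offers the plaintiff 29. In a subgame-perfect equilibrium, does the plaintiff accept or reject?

Reject

Work out the plaintiff's continuation value if the offer is rejected.
Round 5 (the defendant proposes): rejection yields 0 for the plaintiff; the defendant offers 0 and keeps 100.
Round 4 (the plaintiff proposes): the defendant can get 100 next round, worth 0.43 × 100 = 43 now; the plaintiff offers that and keeps 57.
Round 3 (the defendant proposes): the plaintiff can get 57 next round, worth 0.48 × 57 = 27.36 now, so the defendant offers 27.36, keeping 72.64.
Round 2 (the plaintiff proposes): the defendant can get 72.64 next round, worth 0.43 × 72.64 = 31.2352 now, so the plaintiff offers 31.2352, keeping 68.7648.
So by rejecting in round 1, the plaintiff gets 68.7648 next round, worth 0.48 × 68.7648 = 33.007104 now.
Offer 29 < 33.007104, so the plaintiff rejects.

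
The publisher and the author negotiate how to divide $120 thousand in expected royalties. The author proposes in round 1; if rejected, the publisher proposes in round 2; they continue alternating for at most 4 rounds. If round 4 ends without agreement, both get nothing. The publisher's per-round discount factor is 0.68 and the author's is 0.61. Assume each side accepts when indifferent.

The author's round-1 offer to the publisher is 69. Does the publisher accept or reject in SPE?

Accept

Round 4 (the publisher proposes): rejection yields 0 for the author; the publisher offers 0 and keeps 120.
Round 3 (the author proposes): the publisher can get 120 next round, worth 0.68 × 120 = 81.6 now; the author offers that and keeps 38.4.
Round 2 (the publisher proposes): the author can get 38.4 next round, worth 0.61 × 38.4 = 23.424 now, so the publisher offers 23.424, keeping 96.576.
So by rejecting in round 1, the publisher gets 96.576 next round, worth 0.68 × 96.576 = 65.67168 now.
Offer 69 ≥ 65.67168, so the publisher accepts.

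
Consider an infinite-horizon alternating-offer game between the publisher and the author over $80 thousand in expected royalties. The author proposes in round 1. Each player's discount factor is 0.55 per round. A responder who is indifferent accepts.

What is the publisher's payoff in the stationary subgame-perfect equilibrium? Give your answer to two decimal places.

When the author proposes, the publisher accepts any offer worth at least 0.55 times what the publisher would get by proposing next round; and vice versa.
This gives x = 80 − 0.55y and y = 80 − 0.55x, where x and y are each side's share when it proposes.
Hence (1 − 0.55·0.55)x = 80(1 − 0.55), i.e. 0.6975·x = 36.
x ≈ 51.6129; the publisher's share is 80 − x ≈ 28.3871.

28.39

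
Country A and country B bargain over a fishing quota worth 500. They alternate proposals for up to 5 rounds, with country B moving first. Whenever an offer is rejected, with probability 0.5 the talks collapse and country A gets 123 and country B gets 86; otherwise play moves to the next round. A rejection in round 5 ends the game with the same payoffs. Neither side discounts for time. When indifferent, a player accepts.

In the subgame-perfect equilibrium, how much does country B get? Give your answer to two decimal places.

286.06

By backward induction:
Round 5 (country B proposes): country A gets 123 if talks fail, so country B offers 123 and keeps 377.
Round 4 (country A proposes): rejecting gives country B an expected 0.5 × 377 + 0.5 × 86 = 231.5; country A offers that and keeps 268.5.
Round 3 (country B proposes): rejecting gives country A an expected 0.5 × 268.5 + 0.5 × 123 = 195.75; country B offers that and keeps 304.25.
Round 2 (country A proposes): rejecting gives country B an expected 0.5 × 304.25 + 0.5 × 86 = 195.125. Country A offers 195.125 and keeps 500 − 195.125 = 304.875.
Round 1 (country B proposes): rejecting gives country A an expected 0.5 × 304.875 + 0.5 × 123 = 213.9375, so country B offers 213.9375, keeping 286.0625.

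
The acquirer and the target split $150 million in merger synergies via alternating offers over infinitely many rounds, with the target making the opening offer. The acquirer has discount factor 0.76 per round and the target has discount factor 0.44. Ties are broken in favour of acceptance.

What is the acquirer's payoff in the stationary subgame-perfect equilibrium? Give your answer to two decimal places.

95.91

Let x be the target's share when the target proposes and y be the acquirer's share when the acquirer proposes.
The acquirer accepts iff offered ≥ 0.76·y, so x = 150 − 0.76y. Symmetrically y = 150 − 0.44x.
Substituting: x = 150 − 0.76(150 − 0.44x), giving x(1 − 0.44·0.76) = 150(1 − 0.76).
So x = 150 × 0.24 / 0.6656 ≈ 54.0865, and the acquirer receives 150 − x ≈ 95.9135.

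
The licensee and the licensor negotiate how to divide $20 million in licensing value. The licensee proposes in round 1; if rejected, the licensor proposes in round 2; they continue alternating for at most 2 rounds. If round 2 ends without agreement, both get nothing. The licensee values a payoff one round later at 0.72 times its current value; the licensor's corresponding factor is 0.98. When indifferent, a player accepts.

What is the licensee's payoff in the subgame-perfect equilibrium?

0.4

Round 2 (the licensor proposes): the licensee will accept anything ≥ 0, so the licensor offers 0 and keeps 20.
Round 1 (the licensee proposes): the licensor can get 20 next round, worth 0.98 × 20 = 19.6 now; the licensee offers that and keeps 0.4.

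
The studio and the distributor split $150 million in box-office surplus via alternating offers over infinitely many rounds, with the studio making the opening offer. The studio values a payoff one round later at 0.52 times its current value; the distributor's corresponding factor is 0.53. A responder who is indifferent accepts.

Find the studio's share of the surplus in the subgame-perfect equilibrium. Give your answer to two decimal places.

97.32

When the studio proposes, the distributor accepts any offer worth at least 0.53 times what the distributor would get by proposing next round; and vice versa.
This gives x = 150 − 0.53y and y = 150 − 0.52x, where x and y are each side's share when it proposes.
Hence (1 − 0.53·0.52)x = 150(1 − 0.53), i.e. 0.7244·x = 70.5.
x ≈ 97.3219; the distributor's share is 150 − x ≈ 52.6781.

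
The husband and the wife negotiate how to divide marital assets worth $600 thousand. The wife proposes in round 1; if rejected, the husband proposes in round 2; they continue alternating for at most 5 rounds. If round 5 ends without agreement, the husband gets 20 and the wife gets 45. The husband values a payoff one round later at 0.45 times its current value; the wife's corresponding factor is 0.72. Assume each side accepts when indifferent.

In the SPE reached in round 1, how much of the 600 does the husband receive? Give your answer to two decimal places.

Round 5 (the wife proposes): the husband gets 20 if talks fail, so the wife offers 20 and keeps 580.
Round 4 (the husband proposes): the wife can get 580 next round, worth 0.72 × 580 = 417.6 now, so the husband offers 417.6, keeping 182.4.
Round 3 (the wife proposes): the husband can get 182.4 next round, worth 0.45 × 182.4 = 82.08 now. The wife offers 82.08 and keeps 600 − 82.08 = 517.92.
Round 2 (the husband proposes): the wife can get 517.92 next round, worth 0.72 × 517.92 = 372.9024 now, so the husband offers 372.9024, keeping 227.0976.
Round 1 (the wife proposes): the husband can get 227.0976 next round, worth 0.45 × 227.0976 = 102.19392 now. The wife offers 102.19392 and keeps 600 − 102.19392 = 497.80608.

102.19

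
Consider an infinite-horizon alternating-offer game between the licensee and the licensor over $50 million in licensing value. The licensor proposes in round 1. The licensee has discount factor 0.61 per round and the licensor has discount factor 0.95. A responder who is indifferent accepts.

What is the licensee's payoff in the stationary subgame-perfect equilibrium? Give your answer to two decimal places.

When the licensor proposes, the licensee accepts any offer worth at least 0.61 times what the licensee would get by proposing next round; and vice versa.
This gives x = 50 − 0.61y and y = 50 − 0.95x, where x and y are each side's share when it proposes.
Hence (1 − 0.61·0.95)x = 50(1 − 0.61), i.e. 0.4205·x = 19.5.
x ≈ 46.3734; the licensee's share is 50 − x ≈ 3.6266.

3.63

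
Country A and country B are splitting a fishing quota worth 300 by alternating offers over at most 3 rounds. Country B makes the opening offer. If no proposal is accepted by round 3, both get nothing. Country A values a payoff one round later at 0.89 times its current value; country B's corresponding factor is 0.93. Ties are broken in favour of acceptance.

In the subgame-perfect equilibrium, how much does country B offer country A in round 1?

18.69

Round 3 (country B proposes): country A will accept anything ≥ 0, so country B offers 0 and keeps 300.
Round 2 (country A proposes): country B can get 300 next round, worth 0.93 × 300 = 279 now; country A offers that and keeps 21.
Round 1 (country B proposes): country A can get 21 next round, worth 0.89 × 21 = 18.69 now; country B offers that and keeps 281.31.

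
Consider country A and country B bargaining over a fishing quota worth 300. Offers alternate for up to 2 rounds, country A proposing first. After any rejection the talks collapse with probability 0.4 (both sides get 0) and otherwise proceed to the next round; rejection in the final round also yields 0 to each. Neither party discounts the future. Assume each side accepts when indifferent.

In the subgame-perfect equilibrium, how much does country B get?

180

Round 2 (country B proposes): rejection yields 0 for country A; country B offers 0 and keeps 300.
Round 1 (country A proposes): rejecting gives country B an expected 0.6 × 300 = 180. Country A offers 180 and keeps 300 − 180 = 120.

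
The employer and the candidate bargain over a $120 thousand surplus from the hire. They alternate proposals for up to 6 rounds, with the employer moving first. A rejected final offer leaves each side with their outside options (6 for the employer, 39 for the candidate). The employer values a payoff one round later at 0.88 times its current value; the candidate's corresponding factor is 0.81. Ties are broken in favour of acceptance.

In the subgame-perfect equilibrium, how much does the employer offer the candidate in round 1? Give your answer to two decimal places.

Round 6 (the candidate proposes): the employer gets 6 if talks fail, so the candidate offers 6 and keeps 114.
Round 5 (the employer proposes): the candidate can get 114 next round, worth 0.81 × 114 = 92.34 now; the employer offers that and keeps 27.66.
Round 4 (the candidate proposes): the employer can get 27.66 next round, worth 0.88 × 27.66 = 24.3408 now. The candidate offers 24.3408 and keeps 120 − 24.3408 = 95.6592.
Round 3 (the employer proposes): the candidate can get 95.6592 next round, worth 0.81 × 95.6592 = 77.483952 now. The employer offers 77.483952 and keeps 120 − 77.483952 = 42.516048.
Round 2 (the candidate proposes): the employer can get 42.516048 next round, worth 0.88 × 42.516048 = 37.41412224 now. The candidate offers 37.41412224 and keeps 120 − 37.41412224 = 82.58587776.
Round 1 (the employer proposes): the candidate can get 82.58587776 next round, worth 0.81 × 82.58587776 = 66.8945609856 now; the employer offers that and keeps 53.1054390144.

66.89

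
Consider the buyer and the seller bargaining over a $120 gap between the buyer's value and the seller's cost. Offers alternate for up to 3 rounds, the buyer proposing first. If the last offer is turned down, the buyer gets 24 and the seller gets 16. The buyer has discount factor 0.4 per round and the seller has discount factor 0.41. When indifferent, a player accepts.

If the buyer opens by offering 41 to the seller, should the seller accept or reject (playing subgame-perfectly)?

Round 3 (the buyer proposes): the seller gets 16 if talks fail, so the buyer offers 16 and keeps 104.
Round 2 (the seller proposes): the buyer can get 104 next round, worth 0.4 × 104 = 41.6 now; the seller offers that and keeps 78.4.
So by rejecting in round 1, the seller gets 78.4 next round, worth 0.41 × 78.4 = 32.144 now.
Offer 41 ≥ 32.144, so the seller accepts.

Accept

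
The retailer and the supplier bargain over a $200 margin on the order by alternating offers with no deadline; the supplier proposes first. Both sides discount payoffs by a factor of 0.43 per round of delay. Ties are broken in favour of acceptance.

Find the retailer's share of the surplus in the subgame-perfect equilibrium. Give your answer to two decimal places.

60.14

Let x be the supplier's share when the supplier proposes and y be the retailer's share when the retailer proposes.
The retailer accepts iff offered ≥ 0.43·y, so x = 200 − 0.43y. Symmetrically y = 200 − 0.43x.
Substituting: x = 200 − 0.43(200 − 0.43x), giving x(1 − 0.43·0.43) = 200(1 − 0.43).
So x = 200 × 0.57 / 0.8151 ≈ 139.8601, and the retailer receives 200 − x ≈ 60.1399.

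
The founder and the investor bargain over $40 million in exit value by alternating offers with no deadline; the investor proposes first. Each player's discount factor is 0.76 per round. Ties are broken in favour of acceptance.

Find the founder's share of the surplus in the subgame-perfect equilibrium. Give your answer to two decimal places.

17.27

When the investor proposes, the founder accepts any offer worth at least 0.76 times what the founder would get by proposing next round; and vice versa.
This gives x = 40 − 0.76y and y = 40 − 0.76x, where x and y are each side's share when it proposes.
Hence (1 − 0.76·0.76)x = 40(1 − 0.76), i.e. 0.4224·x = 9.6.
x ≈ 22.7273; the founder's share is 40 − x ≈ 17.2727.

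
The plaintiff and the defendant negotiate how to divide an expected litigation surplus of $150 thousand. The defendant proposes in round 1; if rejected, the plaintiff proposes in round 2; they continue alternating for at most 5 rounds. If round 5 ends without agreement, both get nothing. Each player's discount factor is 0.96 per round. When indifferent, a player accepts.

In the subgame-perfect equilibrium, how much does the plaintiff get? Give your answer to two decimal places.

Solve by backward induction from round 5.
Round 5 (the defendant proposes): rejection yields 0 for the plaintiff; the defendant offers 0 and keeps 150.
Round 4 (the plaintiff proposes): the defendant can get 150 next round, worth 0.96 × 150 = 144 now, so the plaintiff offers 144, keeping 6.
Round 3 (the defendant proposes): the plaintiff can get 6 next round, worth 0.96 × 6 = 5.76 now; the defendant offers that and keeps 144.24.
Round 2 (the plaintiff proposes): the defendant can get 144.24 next round, worth 0.96 × 144.24 = 138.4704 now. The plaintiff offers 138.4704 and keeps 150 − 138.4704 = 11.5296.
Round 1 (the defendant proposes): the plaintiff can get 11.5296 next round, worth 0.96 × 11.5296 = 11.068416 now. The defendant offers 11.068416 and keeps 150 − 11.068416 = 138.931584.

11.07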